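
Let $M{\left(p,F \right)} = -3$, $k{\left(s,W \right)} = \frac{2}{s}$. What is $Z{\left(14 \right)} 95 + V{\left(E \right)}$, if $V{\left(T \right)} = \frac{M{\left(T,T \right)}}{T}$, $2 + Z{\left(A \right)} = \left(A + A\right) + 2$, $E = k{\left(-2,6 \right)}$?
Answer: $2663$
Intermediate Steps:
$E = -1$ ($E = \frac{2}{-2} = 2 \left(- \frac{1}{2}\right) = -1$)
$Z{\left(A \right)} = 2 A$ ($Z{\left(A \right)} = -2 + \left(\left(A + A\right) + 2\right) = -2 + \left(2 A + 2\right) = -2 + \left(2 + 2 A\right) = 2 A$)
$V{\left(T \right)} = - \frac{3}{T}$
$Z{\left(14 \right)} 95 + V{\left(E \right)} = 2 \cdot 14 \cdot 95 - \frac{3}{-1} = 28 \cdot 95 - -3 = 2660 + 3 = 2663$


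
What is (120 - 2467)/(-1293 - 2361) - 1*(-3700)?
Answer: 13522147/3654 ≈ 3700.6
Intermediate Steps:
(120 - 2467)/(-1293 - 2361) - 1*(-3700) = -2347/(-3654) + 3700 = -2347*(-1/3654) + 3700 = 2347/3654 + 3700 = 13522147/3654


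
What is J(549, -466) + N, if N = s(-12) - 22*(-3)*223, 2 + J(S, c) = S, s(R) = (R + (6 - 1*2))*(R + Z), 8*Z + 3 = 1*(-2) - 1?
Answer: 15367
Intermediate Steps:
Z = -¾ (Z = -3/8 + (1*(-2) - 1)/8 = -3/8 + (-2 - 1)/8 = -3/8 + (⅛)*(-3) = -3/8 - 3/8 = -¾ ≈ -0.75000)
s(R) = (4 + R)*(-¾ + R) (s(R) = (R + (6 - 1*2))*(R - ¾) = (R + (6 - 2))*(-¾ + R) = (R + 4)*(-¾ + R) = (4 + R)*(-¾ + R))
J(S, c) = -2 + S
N = 14820 (N = (-3 + (-12)² + (13/4)*(-12)) - 22*(-3)*223 = (-3 + 144 - 39) + 66*223 = 102 + 14718 = 14820)
J(549, -466) + N = (-2 + 549) + 14820 = 547 + 14820 = 15367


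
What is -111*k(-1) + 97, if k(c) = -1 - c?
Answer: 97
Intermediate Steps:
-111*k(-1) + 97 = -111*(-1 - 1*(-1)) + 97 = -111*(-1 + 1) + 97 = -111*0 + 97 = 0 + 97 = 97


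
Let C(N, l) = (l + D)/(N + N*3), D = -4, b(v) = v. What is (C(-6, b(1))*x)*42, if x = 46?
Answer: 483/2 ≈ 241.50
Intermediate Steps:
C(N, l) = (-4 + l)/(4*N) (C(N, l) = (l - 4)/(N + N*3) = (-4 + l)/(N + 3*N) = (-4 + l)/((4*N)) = (-4 + l)*(1/(4*N)) = (-4 + l)/(4*N))
(C(-6, b(1))*x)*42 = (((¼)*(-4 + 1)/(-6))*46)*42 = (((¼)*(-⅙)*(-3))*46)*42 = ((⅛)*46)*42 = (23/4)*42 = 483/2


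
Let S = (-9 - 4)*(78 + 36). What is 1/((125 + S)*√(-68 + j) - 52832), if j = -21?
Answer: I/(-52832*I + 1357*√89) ≈ -1.7878e-5 + 4.3321e-6*I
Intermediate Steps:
S = -1482 (S = -13*114 = -1482)
1/((125 + S)*√(-68 + j) - 52832) = 1/((125 - 1482)*√(-68 - 21) - 52832) = 1/(-1357*I*√89 - 52832) = 1/(-52832 - 1357*I*√89)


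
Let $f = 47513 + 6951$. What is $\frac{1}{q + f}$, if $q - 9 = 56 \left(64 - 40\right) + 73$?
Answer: $\frac{1}{55890} \approx 1.7892 \cdot 10^{-5}$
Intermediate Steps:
$q = 1426$ ($q = 9 + \left(56 \left(64 - 40\right) + 73\right) = 9 + \left(56 \cdot 24 + 73\right) = 9 + \left(1344 + 73\right) = 9 + 1417 = 1426$)
$f = 54464$
$\frac{1}{q + f} = \frac{1}{1426 + 54464} = \frac{1}{55890}$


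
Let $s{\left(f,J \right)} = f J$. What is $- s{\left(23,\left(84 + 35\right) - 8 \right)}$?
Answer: $-2553$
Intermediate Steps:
$s{\left(f,J \right)} = J f$
$- s{\left(23,\left(84 + 35\right) - 8 \right)} = - \left(\left(84 + 35\right) - 8\right) 23 = - \left(119 - 8\right) 23 = - 111 \cdot 23 = \left(-1\right) 2553 = -2553$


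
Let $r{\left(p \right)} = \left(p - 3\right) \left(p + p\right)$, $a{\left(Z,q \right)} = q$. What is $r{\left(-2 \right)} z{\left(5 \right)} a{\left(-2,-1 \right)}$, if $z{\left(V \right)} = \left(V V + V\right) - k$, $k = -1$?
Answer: $-620$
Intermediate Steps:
$r{\left(p \right)} = 2 p \left(-3 + p\right)$ ($r{\left(p \right)} = \left(-3 + p\right) 2 p = 2 p \left(-3 + p\right)$)
$z{\left(V \right)} = 1 + V + V^{2}$ ($z{\left(V \right)} = \left(V V + V\right) - -1 = \left(V^{2} + V\right) + 1 = \left(V + V^{2}\right) + 1 = 1 + V + V^{2}$)
$r{\left(-2 \right)} z{\left(5 \right)} a{\left(-2,-1 \right)} = 2 \left(-2\right) \left(-3 - 2\right) \left(1 + 5 + 5^{2}\right) \left(-1\right) = 2 \left(-2\right) \left(-5\right) \left(1 + 5 + 25\right) \left(-1\right) = 20 \cdot 31 \left(-1\right) = 620 \left(-1\right) = -620$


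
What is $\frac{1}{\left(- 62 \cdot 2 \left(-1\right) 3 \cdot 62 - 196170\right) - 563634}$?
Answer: $- \frac{1}{736740} \approx -1.3573 \cdot 10^{-6}$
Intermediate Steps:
$\frac{1}{\left(- 62 \cdot 2 \left(-1\right) 3 \cdot 62 - 196170\right) - 563634} = \frac{1}{\left(- 62 \left(\left(-2\right) 3\right) 62 - 196170\right) - 563634} = \frac{1}{\left(\left(-62\right) \left(-6\right) 62 - 196170\right) - 563634} = \frac{1}{\left(372 \cdot 62 - 196170\right) - 563634} = \frac{1}{\left(23064 - 196170\right) - 563634} = \frac{1}{-173106 - 563634} = \frac{1}{-736740} = - \frac{1}{736740}$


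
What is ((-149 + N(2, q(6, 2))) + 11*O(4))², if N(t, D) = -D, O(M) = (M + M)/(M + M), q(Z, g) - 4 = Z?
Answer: 21904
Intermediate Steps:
q(Z, g) = 4 + Z
O(M) = 1 (O(M) = (2*M)/((2*M)) = (2*M)*(1/(2*M)) = 1)
((-149 + N(2, q(6, 2))) + 11*O(4))² = ((-149 - (4 + 6)) + 11*1)² = ((-149 - 1*10) + 11)² = ((-149 - 10) + 11)² = (-159 + 11)² = (-148)² = 21904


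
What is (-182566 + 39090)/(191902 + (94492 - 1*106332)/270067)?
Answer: -19374066446/25913192797 ≈ -0.74765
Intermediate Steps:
(-182566 + 39090)/(191902 + (94492 - 1*106332)/270067) = -143476/(191902 + (94492 - 106332)*(1/270067)) = -143476/(191902 - 11840*1/270067) = -143476/(191902 - 11840/270067) = -143476/51826385594/270067 = -143476*270067/51826385594 = -19374066446/25913192797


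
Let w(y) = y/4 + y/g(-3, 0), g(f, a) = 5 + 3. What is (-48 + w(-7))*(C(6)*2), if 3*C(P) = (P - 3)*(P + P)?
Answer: -1215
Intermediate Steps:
g(f, a) = 8
w(y) = 3*y/8 (w(y) = y/4 + y/8 = 3*y/8)
C(P) = 2*P*(-3 + P)/3 (C(P) = ((P - 3)*(P + P))/3 = ((-3 + P)*(2*P))/3 = (2*P*(-3 + P))/3 = 2*P*(-3 + P)/3)
(-48 + w(-7))*(C(6)*2) = (-48 + (3/8)*(-7))*(((⅔)*6*(-3 + 6))*2) = (-48 - 21/8)*(((⅔)*6*3)*2) = -1215*2/2 = -405/8*24 = -1215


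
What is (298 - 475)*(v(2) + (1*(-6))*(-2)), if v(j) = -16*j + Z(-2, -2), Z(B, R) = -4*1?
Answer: 4248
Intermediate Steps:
Z(B, R) = -4
v(j) = -4 - 16*j (v(j) = -16*j - 4 = -4 - 16*j)
(298 - 475)*(v(2) + (1*(-6))*(-2)) = (298 - 475)*((-4 - 16*2) + (1*(-6))*(-2)) = -177*((-4 - 32) - 6*(-2)) = -177*(-36 + 12) = -177*(-24) = 4248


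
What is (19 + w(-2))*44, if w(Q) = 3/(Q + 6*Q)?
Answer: 5786/7 ≈ 826.57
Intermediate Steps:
w(Q) = 3/(7*Q) (w(Q) = 3/((7*Q)) = 3*(1/(7*Q)) = 3/(7*Q))
(19 + w(-2))*44 = (19 + (3/7)/(-2))*44 = (19 + (3/7)*(-½))*44 = (19 - 3/14)*44 = (263/14)*44 = 5786/7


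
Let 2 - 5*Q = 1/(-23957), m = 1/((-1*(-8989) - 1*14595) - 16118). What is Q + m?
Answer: 208157135/520441868 ≈ 0.39996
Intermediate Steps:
m = -1/21724 (m = 1/((8989 - 14595) - 16118) = 1/(-5606 - 16118) = 1/(-21724) = -1/21724 ≈ -4.6032e-5)
Q = 9583/23957 (Q = ⅖ - ⅕/(-23957) = ⅖ - ⅕*(-1/23957) = ⅖ + 1/119785 = 9583/23957 ≈ 0.40001)
Q + m = 9583/23957 - 1/21724 = 208157135/520441868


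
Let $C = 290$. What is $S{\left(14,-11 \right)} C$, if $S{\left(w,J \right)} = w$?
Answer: $4060$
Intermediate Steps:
$S{\left(14,-11 \right)} C = 14 \cdot 290 = 4060$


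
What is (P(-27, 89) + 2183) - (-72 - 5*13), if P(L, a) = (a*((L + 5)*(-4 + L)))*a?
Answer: 5404442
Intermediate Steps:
P(L, a) = a²*(-4 + L)*(5 + L) (P(L, a) = (a*((5 + L)*(-4 + L)))*a = (a*((-4 + L)*(5 + L)))*a = (a*(-4 + L)*(5 + L))*a = a²*(-4 + L)*(5 + L))
(P(-27, 89) + 2183) - (-72 - 5*13) = (89²*(-20 - 27 + (-27)²) + 2183) - (-72 - 5*13) = (7921*(-20 - 27 + 729) + 2183) - (-72 - 65) = (7921*682 + 2183) - 1*(-137) = (5402122 + 2183) + 137 = 5404305 + 137 = 5404442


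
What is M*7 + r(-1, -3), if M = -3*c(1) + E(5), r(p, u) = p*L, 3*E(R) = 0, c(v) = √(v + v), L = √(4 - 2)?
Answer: -22*√2 ≈ -31.113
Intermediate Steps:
L = √2 ≈ 1.4142
c(v) = √2*√v (c(v) = √(2*v) = √2*√v)
E(R) = 0 (E(R) = (⅓)*0 = 0)
r(p, u) = p*√2
M = -3*√2 (M = -3*√2*√1 + 0 = -3*√2 + 0 = -3*√2 ≈ -4.2426)
M*7 + r(-1, -3) = -3*√2*7 - √2 = -21*√2 - √2 = -22*√2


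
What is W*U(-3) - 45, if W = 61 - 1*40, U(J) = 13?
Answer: 228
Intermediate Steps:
W = 21 (W = 61 - 40 = 21)
W*U(-3) - 45 = 21*13 - 45 = 273 - 45 = 228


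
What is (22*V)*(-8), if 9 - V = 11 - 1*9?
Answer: -1232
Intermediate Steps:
V = 7 (V = 9 - (11 - 1*9) = 9 - (11 - 9) = 9 - 1*2 = 9 - 2 = 7)
(22*V)*(-8) = (22*7)*(-8) = 154*(-8) = -1232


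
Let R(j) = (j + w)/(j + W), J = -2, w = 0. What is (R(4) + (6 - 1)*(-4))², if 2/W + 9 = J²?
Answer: 28900/81 ≈ 356.79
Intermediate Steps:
W = -⅖ (W = 2/(-9 + (-2)²) = 2/(-9 + 4) = 2/(-5) = 2*(-⅕) = -⅖ ≈ -0.40000)
R(j) = j/(-⅖ + j) (R(j) = (j + 0)/(j - ⅖) = j/(-⅖ + j))
(R(4) + (6 - 1)*(-4))² = (5*4/(-2 + 5*4) + (6 - 1)*(-4))² = (5*4/(-2 + 20) + 5*(-4))² = (5*4/18 - 20)² = (5*4*(1/18) - 20)² = (10/9 - 20)² = (-170/9)² = 28900/81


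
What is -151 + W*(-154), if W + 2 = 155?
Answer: -23713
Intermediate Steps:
W = 153 (W = -2 + 155 = 153)
-151 + W*(-154) = -151 + 153*(-154) = -151 - 23562 = -23713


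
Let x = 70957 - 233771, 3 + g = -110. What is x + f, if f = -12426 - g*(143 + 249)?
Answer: -130944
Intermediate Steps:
g = -113 (g = -3 - 110 = -113)
x = -162814
f = 31870 (f = -12426 - (-113)*(143 + 249) = -12426 - (-113)*392 = -12426 - 1*(-44296) = -12426 + 44296 = 31870)
x + f = -162814 + 31870 = -130944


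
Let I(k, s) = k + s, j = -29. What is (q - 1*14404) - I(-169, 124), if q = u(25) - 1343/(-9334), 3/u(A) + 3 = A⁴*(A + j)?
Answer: -209415344292191/14584403002 ≈ -14359.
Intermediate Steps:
u(A) = 3/(-3 + A⁴*(-29 + A)) (u(A) = 3/(-3 + A⁴*(A - 29)) = 3/(-3 + A⁴*(-29 + A)))
q = 2098413527/14584403002 (q = 3/(-3 + 25⁵ - 29*25⁴) - 1343/(-9334) = 3/(-3 + 9765625 - 29*390625) - 1343*(-1)/9334 = 3/(-3 + 9765625 - 11328125) - 1*(-1343/9334) = 3/(-1562503) + 1343/9334 = 3*(-1/1562503) + 1343/9334 = -3/1562503 + 1343/9334 = 2098413527/14584403002 ≈ 0.14388)
(q - 1*14404) - I(-169, 124) = (2098413527/14584403002 - 1*14404) - (-169 + 124) = (2098413527/14584403002 - 14404) - 1*(-45) = -210071642427281/14584403002 + 45 = -209415344292191/14584403002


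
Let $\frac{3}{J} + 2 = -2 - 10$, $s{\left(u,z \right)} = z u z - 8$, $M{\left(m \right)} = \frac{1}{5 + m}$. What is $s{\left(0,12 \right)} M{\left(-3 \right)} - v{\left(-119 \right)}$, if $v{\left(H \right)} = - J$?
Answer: $- \frac{59}{14} \approx -4.2143$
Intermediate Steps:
$s{\left(u,z \right)} = -8 + u z^{2}$ ($s{\left(u,z \right)} = u z z - 8 = u z^{2} - 8 = -8 + u z^{2}$)
$J = - \frac{3}{14}$ ($J = \frac{3}{-2 - 12} = \frac{3}{-14} = 3 \left(- \frac{1}{14}\right) = - \frac{3}{14} \approx -0.21429$)
$v{\left(H \right)} = \frac{3}{14}$ ($v{\left(H \right)} = \left(-1\right) \left(- \frac{3}{14}\right) = \frac{3}{14}$)
$s{\left(0,12 \right)} M{\left(-3 \right)} - v{\left(-119 \right)} = \frac{-8 + 0 \cdot 12^{2}}{5 - 3} - \frac{3}{14} = \frac{-8 + 0 \cdot 144}{2} - \frac{3}{14} = \left(-8 + 0\right) \frac{1}{2} - \frac{3}{14} = \left(-8\right) \frac{1}{2} - \frac{3}{14} = -4 - \frac{3}{14} = - \frac{59}{14}$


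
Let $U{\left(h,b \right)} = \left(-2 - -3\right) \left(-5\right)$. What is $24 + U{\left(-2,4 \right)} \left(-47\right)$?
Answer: $259$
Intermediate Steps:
$U{\left(h,b \right)} = -5$ ($U{\left(h,b \right)} = \left(-2 + 3\right) \left(-5\right) = 1 \left(-5\right) = -5$)
$24 + U{\left(-2,4 \right)} \left(-47\right) = 24 - -235 = 24 + 235 = 259$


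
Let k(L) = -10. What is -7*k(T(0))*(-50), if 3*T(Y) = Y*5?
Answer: -3500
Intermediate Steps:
T(Y) = 5*Y/3 (T(Y) = (Y*5)/3 = (5*Y)/3 = 5*Y/3)
-7*k(T(0))*(-50) = -7*(-10)*(-50) = 70*(-50) = -3500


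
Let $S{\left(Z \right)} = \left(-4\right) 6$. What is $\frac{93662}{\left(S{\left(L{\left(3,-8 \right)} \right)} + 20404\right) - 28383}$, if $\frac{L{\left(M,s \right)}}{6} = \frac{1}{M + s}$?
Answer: $- \frac{93662}{8003} \approx -11.703$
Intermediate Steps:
$L{\left(M,s \right)} = \frac{6}{M + s}$
$S{\left(Z \right)} = -24$
$\frac{93662}{\left(S{\left(L{\left(3,-8 \right)} \right)} + 20404\right) - 28383} = \frac{93662}{\left(-24 + 20404\right) - 28383} = \frac{93662}{20380 - 28383} = \frac{93662}{-8003} = 93662 \left(- \frac{1}{8003}\right) = - \frac{93662}{8003}$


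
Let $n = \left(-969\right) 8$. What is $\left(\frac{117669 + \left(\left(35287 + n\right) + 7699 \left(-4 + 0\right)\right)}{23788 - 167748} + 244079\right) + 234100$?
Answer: $\frac{8604816804}{17995} \approx 4.7818 \cdot 10^{5}$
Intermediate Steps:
$n = -7752$
$\left(\frac{117669 + \left(\left(35287 + n\right) + 7699 \left(-4 + 0\right)\right)}{23788 - 167748} + 244079\right) + 234100 = \left(\frac{117669 + \left(\left(35287 - 7752\right) + 7699 \left(-4 + 0\right)\right)}{23788 - 167748} + 244079\right) + 234100 = \left(\frac{117669 + \left(27535 + 7699 \left(-4\right)\right)}{-143960} + 244079\right) + 234100 = \left(\left(117669 + \left(27535 - 30796\right)\right) \left(- \frac{1}{143960}\right) + 244079\right) + 234100 = \left(\left(117669 - 3261\right) \left(- \frac{1}{143960}\right) + 244079\right) + 234100 = \left(114408 \left(- \frac{1}{143960}\right) + 244079\right) + 234100 = \left(- \frac{14301}{17995} + 244079\right) + 234100 = \frac{4392187304}{17995} + 234100 = \frac{8604816804}{17995}$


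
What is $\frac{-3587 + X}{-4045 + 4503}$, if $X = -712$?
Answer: $- \frac{4299}{458} \approx -9.3865$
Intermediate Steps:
$\frac{-3587 + X}{-4045 + 4503} = \frac{-3587 - 712}{-4045 + 4503} = - \frac{4299}{458}$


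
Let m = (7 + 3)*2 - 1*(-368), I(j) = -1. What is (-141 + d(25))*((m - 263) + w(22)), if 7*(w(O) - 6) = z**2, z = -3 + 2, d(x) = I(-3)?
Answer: -130356/7 ≈ -18622.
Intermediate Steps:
d(x) = -1
z = -1
m = 388 (m = 10*2 + 368 = 20 + 368 = 388)
w(O) = 43/7 (w(O) = 6 + (1/7)*(-1)**2 = 6 + (1/7)*1 = 6 + 1/7 = 43/7)
(-141 + d(25))*((m - 263) + w(22)) = (-141 - 1)*((388 - 263) + 43/7) = -142*(125 + 43/7) = -142*918/7 = -130356/7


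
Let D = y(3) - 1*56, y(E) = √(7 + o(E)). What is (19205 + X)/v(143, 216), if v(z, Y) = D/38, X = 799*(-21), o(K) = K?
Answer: -2581264/1563 - 46094*√10/1563 ≈ -1744.7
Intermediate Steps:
X = -16779
y(E) = √(7 + E)
D = -56 + √10 (D = √(7 + 3) - 1*56 = √10 - 56 = -56 + √10 ≈ -52.838)
v(z, Y) = -28/19 + √10/38 (v(z, Y) = (-56 + √10)/38 = (-56 + √10)*(1/38) = -28/19 + √10/38)
(19205 + X)/v(143, 216) = (19205 - 16779)/(-28/19 + √10/38) = 2426/(-28/19 + √10/38)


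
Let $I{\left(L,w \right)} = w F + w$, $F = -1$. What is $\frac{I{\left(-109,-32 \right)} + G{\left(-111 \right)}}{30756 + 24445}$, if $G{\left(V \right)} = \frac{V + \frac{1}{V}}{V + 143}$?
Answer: $- \frac{6161}{98036976} \approx -6.2844 \cdot 10^{-5}$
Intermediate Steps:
$I{\left(L,w \right)} = 0$ ($I{\left(L,w \right)} = w \left(-1\right) + w = - w + w = 0$)
$G{\left(V \right)} = \frac{V + \frac{1}{V}}{143 + V}$
$\frac{I{\left(-109,-32 \right)} + G{\left(-111 \right)}}{30756 + 24445} = \frac{0 + \frac{1 + \left(-111\right)^{2}}{\left(-111\right) \left(143 - 111\right)}}{30756 + 24445} = \frac{0 - \frac{1 + 12321}{111 \cdot 32}}{55201} = \left(0 - \frac{1}{3552} \cdot 12322\right) \frac{1}{55201} = \left(0 - \frac{6161}{1776}\right) \frac{1}{55201} = \left(- \frac{6161}{1776}\right) \frac{1}{55201} = - \frac{6161}{98036976}$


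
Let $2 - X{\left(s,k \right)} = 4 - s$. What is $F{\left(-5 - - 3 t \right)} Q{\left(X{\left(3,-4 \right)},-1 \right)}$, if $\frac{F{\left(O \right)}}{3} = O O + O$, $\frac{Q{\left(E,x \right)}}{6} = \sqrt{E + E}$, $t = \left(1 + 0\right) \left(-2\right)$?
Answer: $1980 \sqrt{2} \approx 2800.1$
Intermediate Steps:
$t = -2$ ($t = 1 \left(-2\right) = -2$)
$X{\left(s,k \right)} = -2 + s$ ($X{\left(s,k \right)} = 2 - \left(4 - s\right) = 2 + \left(-4 + s\right) = -2 + s$)
$Q{\left(E,x \right)} = 6 \sqrt{2} \sqrt{E}$ ($Q{\left(E,x \right)} = 6 \sqrt{E + E} = 6 \sqrt{2 E} = 6 \sqrt{2} \sqrt{E}$)
$F{\left(O \right)} = 3 O + 3 O^{2}$ ($F{\left(O \right)} = 3 \left(O O + O\right) = 3 \left(O^{2} + O\right) = 3 \left(O + O^{2}\right) = 3 O + 3 O^{2}$)
$F{\left(-5 - - 3 t \right)} Q{\left(X{\left(3,-4 \right)},-1 \right)} = 3 \left(-5 - \left(-3\right) \left(-2\right)\right) \left(1 - \left(5 - -6\right)\right) 6 \sqrt{2} \sqrt{-2 + 3} = 3 \left(-5 - 6\right) \left(1 - 11\right) 6 \sqrt{2} \sqrt{1} = 3 \left(-5 - 6\right) \left(1 - 11\right) 6 \sqrt{2} \cdot 1 = 3 \left(-11\right) \left(1 - 11\right) 6 \sqrt{2} = 3 \left(-11\right) \left(-10\right) 6 \sqrt{2} = 330 \cdot 6 \sqrt{2} = 1980 \sqrt{2}$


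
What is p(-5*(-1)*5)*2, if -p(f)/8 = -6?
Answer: 96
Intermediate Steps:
p(f) = 48 (p(f) = -8*(-6) = 48)
p(-5*(-1)*5)*2 = 48*2 = 96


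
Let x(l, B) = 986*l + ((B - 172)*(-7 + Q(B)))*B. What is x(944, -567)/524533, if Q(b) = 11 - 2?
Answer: 1768810/524533 ≈ 3.3722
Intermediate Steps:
Q(b) = 9
x(l, B) = 986*l + B*(-344 + 2*B) (x(l, B) = 986*l + ((B - 172)*(-7 + 9))*B = 986*l + ((-172 + B)*2)*B = 986*l + (-344 + 2*B)*B = 986*l + B*(-344 + 2*B))
x(944, -567)/524533 = (-344*(-567) + 2*(-567)² + 986*944)/524533 = (195048 + 2*321489 + 930784)*(1/524533) = (195048 + 642978 + 930784)*(1/524533) = 1768810*(1/524533) = 1768810/524533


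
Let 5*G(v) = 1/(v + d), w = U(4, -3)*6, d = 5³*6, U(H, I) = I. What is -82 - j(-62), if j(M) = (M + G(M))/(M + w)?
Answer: -22779679/275200 ≈ -82.775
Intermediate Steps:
d = 750 (d = 125*6 = 750)
w = -18 (w = -3*6 = -18)
G(v) = 1/(5*(750 + v)) (G(v) = 1/(5*(v + 750)) = 1/(5*(750 + v)))
j(M) = (M + 1/(5*(750 + M)))/(-18 + M) (j(M) = (M + 1/(5*(750 + M)))/(M - 18) = (M + 1/(5*(750 + M)))/(-18 + M))
-82 - j(-62) = -82 - (⅕ - 62*(750 - 62))/((-18 - 62)*(750 - 62)) = -82 - (⅕ - 62*688)/((-80)*688) = -82 - (-1)*(⅕ - 42656)/(80*688) = -82 - (-1)*(-213279)/(80*688*5) = -82 - 1*213279/275200 = -82 - 213279/275200 = -22779679/275200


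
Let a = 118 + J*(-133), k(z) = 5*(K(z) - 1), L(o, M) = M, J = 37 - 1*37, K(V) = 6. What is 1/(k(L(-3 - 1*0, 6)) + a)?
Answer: 1/143 ≈ 0.0069930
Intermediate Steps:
J = 0 (J = 37 - 37 = 0)
k(z) = 25 (k(z) = 5*(6 - 1) = 5*5 = 25)
a = 118 (a = 118 + 0*(-133) = 118 + 0 = 118)
1/(k(L(-3 - 1*0, 6)) + a) = 1/(25 + 118) = 1/143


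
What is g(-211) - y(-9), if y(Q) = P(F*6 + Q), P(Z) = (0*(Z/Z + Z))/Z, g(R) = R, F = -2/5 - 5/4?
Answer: -211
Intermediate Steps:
F = -33/20 (F = -2*⅕ - 5*¼ = -⅖ - 5/4 = -33/20 ≈ -1.6500)
P(Z) = 0 (P(Z) = (0*(1 + Z))/Z = 0/Z = 0)
y(Q) = 0
g(-211) - y(-9) = -211 - 1*0 = -211 + 0 = -211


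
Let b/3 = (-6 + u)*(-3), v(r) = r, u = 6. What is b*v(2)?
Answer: 0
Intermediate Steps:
b = 0 (b = 3*((-6 + 6)*(-3)) = 3*(0*(-3)) = 3*0 = 0)
b*v(2) = 0*2 = 0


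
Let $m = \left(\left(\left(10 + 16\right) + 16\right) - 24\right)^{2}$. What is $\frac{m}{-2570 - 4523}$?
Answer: $- \frac{324}{7093} \approx -0.045679$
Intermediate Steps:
$m = 324$ ($m = \left(\left(26 + 16\right) - 24\right)^{2} = \left(42 - 24\right)^{2} = 18^{2} = 324$)
$\frac{m}{-2570 - 4523} = \frac{324}{-2570 - 4523} = \frac{324}{-7093} = 324 \left(- \frac{1}{7093}\right) = - \frac{324}{7093}$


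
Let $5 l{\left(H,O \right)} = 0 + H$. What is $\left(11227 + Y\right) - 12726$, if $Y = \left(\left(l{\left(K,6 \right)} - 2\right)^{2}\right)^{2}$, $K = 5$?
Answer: $-1498$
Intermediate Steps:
$l{\left(H,O \right)} = \frac{H}{5}$ ($l{\left(H,O \right)} = \frac{0 + H}{5} = \frac{H}{5}$)
$Y = 1$ ($Y = \left(\left(\frac{1}{5} \cdot 5 - 2\right)^{2}\right)^{2} = \left(\left(1 - 2\right)^{2}\right)^{2} = \left(\left(-1\right)^{2}\right)^{2} = 1^{2} = 1$)
$\left(11227 + Y\right) - 12726 = \left(11227 + 1\right) - 12726 = 11228 - 12726 = -1498$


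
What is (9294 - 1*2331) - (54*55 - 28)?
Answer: 4021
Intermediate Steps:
(9294 - 1*2331) - (54*55 - 28) = (9294 - 2331) - (2970 - 28) = 6963 - 1*2942 = 6963 - 2942 = 4021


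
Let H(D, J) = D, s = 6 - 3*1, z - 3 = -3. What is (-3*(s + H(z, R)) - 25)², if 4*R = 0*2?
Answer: 1156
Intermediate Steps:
z = 0 (z = 3 - 3 = 0)
R = 0 (R = (0*2)/4 = (¼)*0 = 0)
s = 3 (s = 6 - 3 = 3)
(-3*(s + H(z, R)) - 25)² = (-3*(3 + 0) - 25)² = (-3*3 - 25)² = (-9 - 25)² = (-34)² = 1156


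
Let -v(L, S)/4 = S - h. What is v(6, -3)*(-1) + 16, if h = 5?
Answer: -16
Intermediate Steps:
v(L, S) = 20 - 4*S (v(L, S) = -4*(S - 1*5) = -4*(S - 5) = -4*(-5 + S) = 20 - 4*S)
v(6, -3)*(-1) + 16 = (20 - 4*(-3))*(-1) + 16 = (20 + 12)*(-1) + 16 = 32*(-1) + 16 = -32 + 16 = -16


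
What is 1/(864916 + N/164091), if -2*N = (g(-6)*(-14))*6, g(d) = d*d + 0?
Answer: 54697/47308310956 ≈ 1.1562e-6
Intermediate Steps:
g(d) = d**2 (g(d) = d**2 + 0 = d**2)
N = 1512 (N = -(-6)**2*(-14)*6/2 = -36*(-14)*6/2 = -(-252)*6 = -1/2*(-3024) = 1512)
1/(864916 + N/164091) = 1/(864916 + 1512/164091) = 1/(864916 + 1512*(1/164091)) = 1/(864916 + 504/54697) = 1/(47308310956/54697) = 54697/47308310956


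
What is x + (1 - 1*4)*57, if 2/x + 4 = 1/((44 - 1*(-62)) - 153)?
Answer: -32413/189 ≈ -171.50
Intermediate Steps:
x = -94/189 (x = 2/(-4 + 1/((44 - 1*(-62)) - 153)) = 2/(-4 + 1/((44 + 62) - 153)) = 2/(-4 + 1/(106 - 153)) = 2/(-4 + 1/(-47)) = 2/(-4 - 1/47) = 2/(-189/47) = 2*(-47/189) = -94/189 ≈ -0.49735)
x + (1 - 1*4)*57 = -94/189 + (1 - 1*4)*57 = -94/189 + (1 - 4)*57 = -94/189 - 3*57 = -94/189 - 171 = -32413/189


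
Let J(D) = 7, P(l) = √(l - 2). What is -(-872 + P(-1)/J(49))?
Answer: 872 - I*√3/7 ≈ 872.0 - 0.24744*I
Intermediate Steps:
P(l) = √(-2 + l)
-(-872 + P(-1)/J(49)) = -(-872 + √(-2 - 1)/7) = -(-872 + √(-3)*(⅐)) = -(-872 + (I*√3)*(⅐)) = -(-872 + I*√3/7) = 872 - I*√3/7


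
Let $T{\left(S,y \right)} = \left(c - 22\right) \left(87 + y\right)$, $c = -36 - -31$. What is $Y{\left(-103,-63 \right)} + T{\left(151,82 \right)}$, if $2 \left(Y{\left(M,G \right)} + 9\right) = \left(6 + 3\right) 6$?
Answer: $-4545$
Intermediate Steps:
$c = -5$ ($c = -36 + 31 = -5$)
$Y{\left(M,G \right)} = 18$ ($Y{\left(M,G \right)} = -9 + \frac{\left(6 + 3\right) 6}{2} = -9 + \frac{9 \cdot 6}{2} = -9 + \frac{1}{2} \cdot 54 = -9 + 27 = 18$)
$T{\left(S,y \right)} = -2349 - 27 y$ ($T{\left(S,y \right)} = \left(-5 - 22\right) \left(87 + y\right) = - 27 \left(87 + y\right) = -2349 - 27 y$)
$Y{\left(-103,-63 \right)} + T{\left(151,82 \right)} = 18 - 4563 = -4545$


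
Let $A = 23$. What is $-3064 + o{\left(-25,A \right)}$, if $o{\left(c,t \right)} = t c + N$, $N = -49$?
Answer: $-3688$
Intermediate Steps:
$o{\left(c,t \right)} = -49 + c t$ ($o{\left(c,t \right)} = t c - 49 = c t - 49 = -49 + c t$)
$-3064 + o{\left(-25,A \right)} = -3064 - 624 = -3688$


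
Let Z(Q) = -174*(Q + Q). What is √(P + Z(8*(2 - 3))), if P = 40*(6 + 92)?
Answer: 4*√419 ≈ 81.878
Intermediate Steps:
Z(Q) = -348*Q
P = 3920 (P = 40*98 = 3920)
√(P + Z(8*(2 - 3))) = √(3920 - 2784*(2 - 3)) = √(3920 - 2784*(-1)) = √(3920 - 348*(-8)) = √(3920 + 2784) = √6704 = 4*√419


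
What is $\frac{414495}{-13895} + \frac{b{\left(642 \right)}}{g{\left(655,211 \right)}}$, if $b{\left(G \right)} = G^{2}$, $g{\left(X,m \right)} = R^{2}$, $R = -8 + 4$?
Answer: $\frac{286019343}{11116} \approx 25730.0$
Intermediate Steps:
$R = -4$
$g{\left(X,m \right)} = 16$ ($g{\left(X,m \right)} = \left(-4\right)^{2} = 16$)
$\frac{414495}{-13895} + \frac{b{\left(642 \right)}}{g{\left(655,211 \right)}} = \frac{414495}{-13895} + \frac{642^{2}}{16} = 414495 \left(- \frac{1}{13895}\right) + 412164 \cdot \frac{1}{16} = - \frac{82899}{2779} + \frac{103041}{4} = \frac{286019343}{11116}$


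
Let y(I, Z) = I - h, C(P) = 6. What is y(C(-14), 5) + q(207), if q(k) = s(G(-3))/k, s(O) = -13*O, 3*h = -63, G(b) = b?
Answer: 1876/69 ≈ 27.188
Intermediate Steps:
h = -21 (h = (⅓)*(-63) = -21)
y(I, Z) = 21 + I (y(I, Z) = I - 1*(-21) = I + 21 = 21 + I)
q(k) = 39/k (q(k) = (-13*(-3))/k = 39/k)
y(C(-14), 5) + q(207) = (21 + 6) + 39/207 = 27 + 39*(1/207) = 27 + 13/69 = 1876/69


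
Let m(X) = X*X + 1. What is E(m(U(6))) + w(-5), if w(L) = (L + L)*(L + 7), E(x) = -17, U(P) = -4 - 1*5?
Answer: -37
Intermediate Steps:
U(P) = -9 (U(P) = -4 - 5 = -9)
m(X) = 1 + X² (m(X) = X² + 1 = 1 + X²)
w(L) = 2*L*(7 + L) (w(L) = (2*L)*(7 + L) = 2*L*(7 + L))
E(m(U(6))) + w(-5) = -17 + 2*(-5)*(7 - 5) = -17 + 2*(-5)*2 = -17 - 20 = -37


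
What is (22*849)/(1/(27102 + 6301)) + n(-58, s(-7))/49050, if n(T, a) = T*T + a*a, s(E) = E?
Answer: 30602355531113/49050 ≈ 6.2390e+8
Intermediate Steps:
n(T, a) = T² + a²
(22*849)/(1/(27102 + 6301)) + n(-58, s(-7))/49050 = (22*849)/(1/(27102 + 6301)) + ((-58)² + (-7)²)/49050 = 18678/(1/33403) + (3364 + 49)*(1/49050) = 18678/(1/33403) + 3413*(1/49050) = 18678*33403 + 3413/49050 = 623901234 + 3413/49050 = 30602355531113/49050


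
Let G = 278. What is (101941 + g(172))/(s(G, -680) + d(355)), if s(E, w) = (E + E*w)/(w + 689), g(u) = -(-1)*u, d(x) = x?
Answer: -919017/185567 ≈ -4.9525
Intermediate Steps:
g(u) = u
s(E, w) = (E + E*w)/(689 + w)
(101941 + g(172))/(s(G, -680) + d(355)) = (101941 + 172)/(278*(1 - 680)/(689 - 680) + 355) = 102113/(278*(-679)/9 + 355) = 102113/(278*(1/9)*(-679) + 355) = 102113/(-188762/9 + 355) = 102113/(-185567/9) = 102113*(-9/185567) = -919017/185567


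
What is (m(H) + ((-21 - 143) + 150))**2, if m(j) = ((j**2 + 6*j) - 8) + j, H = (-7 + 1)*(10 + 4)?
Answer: 41550916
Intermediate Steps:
H = -84 (H = -6*14 = -84)
m(j) = -8 + j**2 + 7*j (m(j) = (-8 + j**2 + 6*j) + j = -8 + j**2 + 7*j)
(m(H) + ((-21 - 143) + 150))**2 = ((-8 + (-84)**2 + 7*(-84)) + ((-21 - 143) + 150))**2 = ((-8 + 7056 - 588) + (-164 + 150))**2 = (6460 - 14)**2 = 6446**2 = 41550916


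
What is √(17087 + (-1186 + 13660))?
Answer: √29561 ≈ 171.93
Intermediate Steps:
√(17087 + (-1186 + 13660)) = √(17087 + 12474) = √29561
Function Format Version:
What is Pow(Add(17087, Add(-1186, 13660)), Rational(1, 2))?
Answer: Pow(29561, Rational(1, 2)) ≈ 171.93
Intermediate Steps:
Pow(Add(17087, Add(-1186, 13660)), Rational(1, 2)) = Pow(Add(17087, 12474), Rational(1, 2)) = Pow(29561, Rational(1, 2))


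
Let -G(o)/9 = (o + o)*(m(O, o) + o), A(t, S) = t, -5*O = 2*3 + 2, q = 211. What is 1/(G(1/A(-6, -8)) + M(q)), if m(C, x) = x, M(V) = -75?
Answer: -1/76 ≈ -0.013158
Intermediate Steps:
O = -8/5 (O = -(2*3 + 2)/5 = -(6 + 2)/5 = -⅕*8 = -8/5 ≈ -1.6000)
G(o) = -36*o² (G(o) = -9*(o + o)*(o + o) = -9*2*o*2*o = -36*o²)
1/(G(1/A(-6, -8)) + M(q)) = 1/(-36*(1/(-6))² - 75) = 1/(-36*(-⅙)² - 75) = 1/(-36*1/36 - 75) = 1/(-1 - 75) = 1/(-76) = -1/76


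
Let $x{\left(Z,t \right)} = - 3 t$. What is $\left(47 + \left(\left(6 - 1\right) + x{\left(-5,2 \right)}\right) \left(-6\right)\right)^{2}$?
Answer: $2809$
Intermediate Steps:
$\left(47 + \left(\left(6 - 1\right) + x{\left(-5,2 \right)}\right) \left(-6\right)\right)^{2} = \left(47 + \left(\left(6 - 1\right) - 6\right) \left(-6\right)\right)^{2} = \left(47 + \left(5 - 6\right) \left(-6\right)\right)^{2} = \left(47 - -6\right)^{2} = \left(47 + 6\right)^{2} = 53^{2} = 2809$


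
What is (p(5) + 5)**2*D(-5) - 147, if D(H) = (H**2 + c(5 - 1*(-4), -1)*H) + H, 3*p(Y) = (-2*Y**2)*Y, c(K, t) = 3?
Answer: 274802/9 ≈ 30534.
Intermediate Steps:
p(Y) = -2*Y**3/3 (p(Y) = ((-2*Y**2)*Y)/3 = (-2*Y**3)/3 = -2*Y**3/3)
D(H) = H**2 + 4*H (D(H) = (H**2 + 3*H) + H = H**2 + 4*H)
(p(5) + 5)**2*D(-5) - 147 = (-2/3*5**3 + 5)**2*(-5*(4 - 5)) - 147 = (-2/3*125 + 5)**2*(-5*(-1)) - 147 = (-250/3 + 5)**2*5 - 147 = (-235/3)**2*5 - 147 = (55225/9)*5 - 147 = 276125/9 - 147 = 274802/9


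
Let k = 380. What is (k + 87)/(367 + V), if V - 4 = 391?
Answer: 467/762 ≈ 0.61286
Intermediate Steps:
V = 395 (V = 4 + 391 = 395)
(k + 87)/(367 + V) = (380 + 87)/(367 + 395) = 467/762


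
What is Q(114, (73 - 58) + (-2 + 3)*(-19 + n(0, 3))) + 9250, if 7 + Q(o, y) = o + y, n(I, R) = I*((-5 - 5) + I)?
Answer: 9353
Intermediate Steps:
n(I, R) = I*(-10 + I)
Q(o, y) = -7 + o + y (Q(o, y) = -7 + (o + y) = -7 + o + y)
Q(114, (73 - 58) + (-2 + 3)*(-19 + n(0, 3))) + 9250 = (-7 + 114 + ((73 - 58) + (-2 + 3)*(-19 + 0*(-10 + 0)))) + 9250 = (-7 + 114 + (15 + 1*(-19 + 0*(-10)))) + 9250 = (-7 + 114 + (15 + 1*(-19 + 0))) + 9250 = (-7 + 114 + (15 + 1*(-19))) + 9250 = (-7 + 114 + (15 - 19)) + 9250 = (-7 + 114 - 4) + 9250 = 103 + 9250 = 9353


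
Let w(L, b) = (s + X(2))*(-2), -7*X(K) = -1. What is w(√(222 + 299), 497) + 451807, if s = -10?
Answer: 3162787/7 ≈ 4.5183e+5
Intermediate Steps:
X(K) = ⅐ (X(K) = -⅐*(-1) = ⅐)
w(L, b) = 138/7 (w(L, b) = (-10 + ⅐)*(-2) = -69/7*(-2) = 138/7)
w(√(222 + 299), 497) + 451807 = 138/7 + 451807 = 3162787/7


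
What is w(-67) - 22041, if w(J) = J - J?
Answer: -22041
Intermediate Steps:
w(J) = 0
w(-67) - 22041 = 0 - 22041 = -22041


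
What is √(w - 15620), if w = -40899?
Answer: I*√56519 ≈ 237.74*I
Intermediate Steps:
√(w - 15620) = √(-40899 - 15620) = √(-56519) = I*√56519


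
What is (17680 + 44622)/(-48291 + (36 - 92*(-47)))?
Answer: -62302/43931 ≈ -1.4182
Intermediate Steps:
(17680 + 44622)/(-48291 + (36 - 92*(-47))) = 62302/(-48291 + (36 + 4324)) = 62302/(-48291 + 4360) = 62302/(-43931) = 62302*(-1/43931) = -62302/43931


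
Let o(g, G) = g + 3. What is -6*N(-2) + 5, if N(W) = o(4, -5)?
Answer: -37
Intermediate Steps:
o(g, G) = 3 + g
N(W) = 7 (N(W) = 3 + 4 = 7)
-6*N(-2) + 5 = -6*7 + 5 = -42 + 5 = -37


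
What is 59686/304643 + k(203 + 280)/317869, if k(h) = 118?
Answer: 19008277008/96836565767 ≈ 0.19629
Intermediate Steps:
59686/304643 + k(203 + 280)/317869 = 59686/304643 + 118/317869 = 19008277008/96836565767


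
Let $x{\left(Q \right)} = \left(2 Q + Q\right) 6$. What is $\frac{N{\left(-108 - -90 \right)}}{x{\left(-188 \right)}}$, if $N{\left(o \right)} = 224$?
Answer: $- \frac{28}{423} \approx -0.066194$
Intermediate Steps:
$x{\left(Q \right)} = 18 Q$ ($x{\left(Q \right)} = 3 Q 6 = 18 Q$)
$\frac{N{\left(-108 - -90 \right)}}{x{\left(-188 \right)}} = \frac{224}{18 \left(-188\right)} = \frac{224}{-3384} = 224 \left(- \frac{1}{3384}\right) = - \frac{28}{423}$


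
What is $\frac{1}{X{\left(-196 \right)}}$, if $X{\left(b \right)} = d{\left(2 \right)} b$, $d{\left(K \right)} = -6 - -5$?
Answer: $\frac{1}{196} \approx 0.005102$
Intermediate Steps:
$d{\left(K \right)} = -1$ ($d{\left(K \right)} = -6 + 5 = -1$)
$X{\left(b \right)} = - b$
$\frac{1}{X{\left(-196 \right)}} = \frac{1}{\left(-1\right) \left(-196\right)} = \frac{1}{196}$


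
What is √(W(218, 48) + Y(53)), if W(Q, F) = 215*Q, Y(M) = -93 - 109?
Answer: 2*√11667 ≈ 216.03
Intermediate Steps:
Y(M) = -202
√(W(218, 48) + Y(53)) = √(215*218 - 202) = √(46870 - 202) = √46668 = 2*√11667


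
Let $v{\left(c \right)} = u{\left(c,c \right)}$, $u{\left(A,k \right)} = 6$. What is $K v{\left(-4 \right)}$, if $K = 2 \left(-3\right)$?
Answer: $-36$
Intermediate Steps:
$v{\left(c \right)} = 6$
$K = -6$
$K v{\left(-4 \right)} = \left(-6\right) 6 = -36$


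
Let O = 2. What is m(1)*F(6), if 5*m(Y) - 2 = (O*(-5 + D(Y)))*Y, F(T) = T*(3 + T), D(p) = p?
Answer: -324/5 ≈ -64.800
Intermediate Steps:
m(Y) = 2/5 + Y*(-10 + 2*Y)/5 (m(Y) = 2/5 + ((2*(-5 + Y))*Y)/5 = 2/5 + ((-10 + 2*Y)*Y)/5 = 2/5 + (Y*(-10 + 2*Y))/5 = 2/5 + Y*(-10 + 2*Y)/5)
m(1)*F(6) = (2/5 - 2*1 + (2/5)*1**2)*(6*(3 + 6)) = (2/5 - 2 + (2/5)*1)*(6*9) = (2/5 - 2 + 2/5)*54 = -6/5*54 = -324/5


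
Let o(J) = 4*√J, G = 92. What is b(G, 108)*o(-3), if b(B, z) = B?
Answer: 368*I*√3 ≈ 637.39*I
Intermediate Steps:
b(G, 108)*o(-3) = 92*(4*√(-3)) = 92*(4*(I*√3)) = 92*(4*I*√3) = 368*I*√3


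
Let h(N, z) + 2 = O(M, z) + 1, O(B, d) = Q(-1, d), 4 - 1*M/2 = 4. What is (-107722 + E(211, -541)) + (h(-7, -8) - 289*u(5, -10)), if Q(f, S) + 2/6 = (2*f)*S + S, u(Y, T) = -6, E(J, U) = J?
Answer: -317311/3 ≈ -1.0577e+5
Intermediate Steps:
M = 0 (M = 8 - 2*4 = 8 - 8 = 0)
Q(f, S) = -⅓ + S + 2*S*f (Q(f, S) = -⅓ + ((2*f)*S + S) = -⅓ + (2*S*f + S) = -⅓ + (S + 2*S*f) = -⅓ + S + 2*S*f)
O(B, d) = -⅓ - d (O(B, d) = -⅓ + d + 2*d*(-1) = -⅓ + d - 2*d = -⅓ - d)
h(N, z) = -4/3 - z (h(N, z) = -2 + ((-⅓ - z) + 1) = -2 + (⅔ - z) = -4/3 - z)
(-107722 + E(211, -541)) + (h(-7, -8) - 289*u(5, -10)) = (-107722 + 211) + ((-4/3 - 1*(-8)) - 289*(-6)) = -107511 + ((-4/3 + 8) + 1734) = -107511 + (20/3 + 1734) = -107511 + 5222/3 = -317311/3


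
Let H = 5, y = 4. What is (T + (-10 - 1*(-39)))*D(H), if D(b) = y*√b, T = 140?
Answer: 676*√5 ≈ 1511.6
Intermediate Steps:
D(b) = 4*√b
(T + (-10 - 1*(-39)))*D(H) = (140 + (-10 - 1*(-39)))*(4*√5) = (140 + (-10 + 39))*(4*√5) = (140 + 29)*(4*√5) = 169*(4*√5) = 676*√5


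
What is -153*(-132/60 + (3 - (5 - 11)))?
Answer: -5202/5 ≈ -1040.4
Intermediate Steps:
-153*(-132/60 + (3 - (5 - 11))) = -153*(-132*1/60 + (3 - 1*(-6))) = -153*(-11/5 + (3 + 6)) = -153*(-11/5 + 9) = -153*34/5 = -5202/5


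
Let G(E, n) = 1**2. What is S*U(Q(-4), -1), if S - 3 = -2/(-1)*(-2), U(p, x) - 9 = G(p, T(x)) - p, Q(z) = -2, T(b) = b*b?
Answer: -12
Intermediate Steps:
T(b) = b**2
G(E, n) = 1
U(p, x) = 10 - p (U(p, x) = 9 + (1 - p) = 10 - p)
S = -1 (S = 3 - 2/(-1)*(-2) = 3 - 2*(-1)*(-2) = 3 - 1*(-2)*(-2) = 3 + 2*(-2) = 3 - 4 = -1)
S*U(Q(-4), -1) = -(10 - 1*(-2)) = -(10 + 2) = -1*12 = -12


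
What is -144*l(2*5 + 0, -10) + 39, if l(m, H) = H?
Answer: 1479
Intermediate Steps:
-144*l(2*5 + 0, -10) + 39 = -144*(-10) + 39 = 1440 + 39 = 1479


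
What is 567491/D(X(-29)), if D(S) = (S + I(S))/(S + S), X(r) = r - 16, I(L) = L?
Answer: 567491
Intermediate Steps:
X(r) = -16 + r
D(S) = 1 (D(S) = (S + S)/(S + S) = (2*S)/((2*S)) = (2*S)*(1/(2*S)) = 1)
567491/D(X(-29)) = 567491/1 = 567491*1 = 567491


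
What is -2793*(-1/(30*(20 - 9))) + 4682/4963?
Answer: 5135573/545930 ≈ 9.4070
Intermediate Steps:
-2793*(-1/(30*(20 - 9))) + 4682/4963 = -2793/((-30*11)) + 4682*(1/4963) = -2793/(-330) + 4682/4963 = -2793*(-1/330) + 4682/4963 = 931/110 + 4682/4963 = 5135573/545930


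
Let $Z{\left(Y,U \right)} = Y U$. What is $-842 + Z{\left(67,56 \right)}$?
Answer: $2910$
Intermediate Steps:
$Z{\left(Y,U \right)} = U Y$
$-842 + Z{\left(67,56 \right)} = -842 + 56 \cdot 67 = -842 + 3752 = 2910$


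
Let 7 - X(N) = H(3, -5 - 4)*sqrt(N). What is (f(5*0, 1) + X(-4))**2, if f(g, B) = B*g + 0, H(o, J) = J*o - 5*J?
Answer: (7 - 36*I)**2 ≈ -1247.0 - 504.0*I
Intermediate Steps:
H(o, J) = -5*J + J*o
f(g, B) = B*g
X(N) = 7 - 18*sqrt(N) (X(N) = 7 - (-5 - 4)*(-5 + 3)*sqrt(N) = 7 - (-9*(-2))*sqrt(N) = 7 - 18*sqrt(N))
(f(5*0, 1) + X(-4))**2 = (1*(5*0) + (7 - 36*I))**2 = (1*0 + (7 - 36*I))**2 = (0 + (7 - 36*I))**2 = (7 - 36*I)**2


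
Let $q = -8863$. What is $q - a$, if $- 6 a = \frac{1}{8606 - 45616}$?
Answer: $- \frac{1968117781}{222060} \approx -8863.0$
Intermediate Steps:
$a = \frac{1}{222060}$ ($a = - \frac{1}{6 \left(8606 - 45616\right)} = - \frac{1}{6 \left(-37010\right)} = \left(- \frac{1}{6}\right) \left(- \frac{1}{37010}\right) = \frac{1}{222060} \approx 4.5033 \cdot 10^{-6}$)
$q - a = -8863 - \frac{1}{222060} = - \frac{1968117781}{222060}$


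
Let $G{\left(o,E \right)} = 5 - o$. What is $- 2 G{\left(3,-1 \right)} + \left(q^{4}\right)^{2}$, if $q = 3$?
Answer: $6557$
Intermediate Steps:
$- 2 G{\left(3,-1 \right)} + \left(q^{4}\right)^{2} = - 2 \left(5 - 3\right) + \left(3^{4}\right)^{2} = - 2 \left(5 - 3\right) + 81^{2} = \left(-2\right) 2 + 6561 = -4 + 6561 = 6557$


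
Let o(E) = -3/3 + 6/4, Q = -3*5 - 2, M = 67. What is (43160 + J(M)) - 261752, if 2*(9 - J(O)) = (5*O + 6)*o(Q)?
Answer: -874673/4 ≈ -2.1867e+5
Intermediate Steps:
Q = -17 (Q = -15 - 2 = -17)
o(E) = ½ (o(E) = -3*⅓ + 6*(¼) = -1 + 3/2 = ½)
J(O) = 15/2 - 5*O/4 (J(O) = 9 - (5*O + 6)/(2*2) = 9 - (6 + 5*O)/(2*2) = 9 - (3 + 5*O/2)/2 = 9 + (-3/2 - 5*O/4) = 15/2 - 5*O/4)
(43160 + J(M)) - 261752 = (43160 + (15/2 - 5/4*67)) - 261752 = (43160 + (15/2 - 335/4)) - 261752 = (43160 - 305/4) - 261752 = 172335/4 - 261752 = -874673/4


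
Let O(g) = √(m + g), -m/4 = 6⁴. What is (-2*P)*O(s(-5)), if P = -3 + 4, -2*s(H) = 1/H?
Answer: -I*√518390/5 ≈ -144.0*I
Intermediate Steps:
s(H) = -1/(2*H)
P = 1
m = -5184 (m = -4*6⁴ = -4*1296 = -5184)
O(g) = √(-5184 + g)
(-2*P)*O(s(-5)) = (-2*1)*√(-5184 - ½/(-5)) = -2*√(-5184 - ½*(-⅕)) = -2*√(-5184 + ⅒) = -I*√518390/5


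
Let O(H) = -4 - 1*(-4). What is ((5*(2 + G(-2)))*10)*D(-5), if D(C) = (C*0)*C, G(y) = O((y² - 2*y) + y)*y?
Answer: 0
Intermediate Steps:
O(H) = 0 (O(H) = -4 + 4 = 0)
G(y) = 0 (G(y) = 0*y = 0)
D(C) = 0 (D(C) = 0*C = 0)
((5*(2 + G(-2)))*10)*D(-5) = ((5*(2 + 0))*10)*0 = ((5*2)*10)*0 = (10*10)*0 = 100*0 = 0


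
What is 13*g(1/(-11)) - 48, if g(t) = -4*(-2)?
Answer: 56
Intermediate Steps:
g(t) = 8
13*g(1/(-11)) - 48 = 13*8 - 48 = 104 - 48 = 56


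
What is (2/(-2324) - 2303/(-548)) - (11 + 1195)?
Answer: -382638159/318388 ≈ -1201.8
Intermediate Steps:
(2/(-2324) - 2303/(-548)) - (11 + 1195) = (2*(-1/2324) - 2303*(-1/548)) - 1*1206 = (-1/1162 + 2303/548) - 1206 = 1337769/318388 - 1206 = -382638159/318388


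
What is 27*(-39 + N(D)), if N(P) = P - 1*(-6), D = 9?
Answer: -648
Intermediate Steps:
N(P) = 6 + P (N(P) = P + 6 = 6 + P)
27*(-39 + N(D)) = 27*(-39 + (6 + 9)) = 27*(-39 + 15) = 27*(-24) = -648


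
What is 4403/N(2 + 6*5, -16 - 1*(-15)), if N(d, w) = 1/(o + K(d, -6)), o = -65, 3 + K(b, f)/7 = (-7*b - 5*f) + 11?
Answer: -6018901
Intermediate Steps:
K(b, f) = 56 - 49*b - 35*f (K(b, f) = -21 + 7*((-7*b - 5*f) + 11) = -21 + 7*(11 - 7*b - 5*f) = -21 + (77 - 49*b - 35*f) = 56 - 49*b - 35*f)
N(d, w) = 1/(201 - 49*d) (N(d, w) = 1/(-65 + (56 - 49*d - 35*(-6))) = 1/(-65 + (56 - 49*d + 210)) = 1/(-65 + (266 - 49*d)) = 1/(201 - 49*d))
4403/N(2 + 6*5, -16 - 1*(-15)) = 4403/((-1/(-201 + 49*(2 + 6*5)))) = 4403/((-1/(-201 + 49*(2 + 30)))) = 4403/((-1/(-201 + 49*32))) = 4403/((-1/(-201 + 1568))) = 4403/((-1/1367)) = 4403/((-1*1/1367)) = 4403/(-1/1367) = 4403*(-1367) = -6018901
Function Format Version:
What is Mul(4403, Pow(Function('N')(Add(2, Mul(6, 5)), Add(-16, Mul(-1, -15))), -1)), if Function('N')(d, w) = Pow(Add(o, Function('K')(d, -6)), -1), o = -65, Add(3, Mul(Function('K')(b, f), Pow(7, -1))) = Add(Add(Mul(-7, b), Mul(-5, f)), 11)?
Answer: -6018901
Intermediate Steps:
Function('K')(b, f) = Add(56, Mul(-49, b), Mul(-35, f)) (Function('K')(b, f) = Add(-21, Mul(7, Add(Add(Mul(-7, b), Mul(-5, f)), 11))) = Add(-21, Mul(7, Add(11, Mul(-7, b), Mul(-5, f)))) = Add(-21, Add(77, Mul(-49, b), Mul(-35, f))) = Add(56, Mul(-49, b), Mul(-35, f)))
Function('N')(d, w) = Pow(Add(201, Mul(-49, d)), -1) (Function('N')(d, w) = Pow(Add(-65, Add(56, Mul(-49, d), Mul(-35, -6))), -1) = Pow(Add(-65, Add(56, Mul(-49, d), 210)), -1) = Pow(Add(-65, Add(266, Mul(-49, d))), -1) = Pow(Add(201, Mul(-49, d)), -1))
Mul(4403, Pow(Function('N')(Add(2, Mul(6, 5)), Add(-16, Mul(-1, -15))), -1)) = Mul(4403, Pow(Mul(-1, Pow(Add(-201, Mul(49, Add(2, Mul(6, 5)))), -1)), -1)) = Mul(4403, Pow(Mul(-1, Pow(Add(-201, Mul(49, Add(2, 30))), -1)), -1)) = Mul(4403, Pow(Mul(-1, Pow(Add(-201, Mul(49, 32)), -1)), -1)) = Mul(4403, Pow(Mul(-1, Pow(Add(-201, 1568), -1)), -1)) = Mul(4403, Pow(Mul(-1, Pow(1367, -1)), -1)) = Mul(4403, Pow(Mul(-1, Rational(1, 1367)), -1)) = Mul(4403, Pow(Rational(-1, 1367), -1)) = Mul(4403, -1367) = -6018901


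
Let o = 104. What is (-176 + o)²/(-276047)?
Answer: -5184/276047 ≈ -0.018779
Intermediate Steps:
(-176 + o)²/(-276047) = (-176 + 104)²/(-276047) = (-72)²*(-1/276047) = 5184*(-1/276047) = -5184/276047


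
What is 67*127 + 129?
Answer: 8638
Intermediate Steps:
67*127 + 129 = 8509 + 129 = 8638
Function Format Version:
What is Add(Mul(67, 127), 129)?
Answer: 8638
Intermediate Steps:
Add(Mul(67, 127), 129) = Add(8509, 129) = 8638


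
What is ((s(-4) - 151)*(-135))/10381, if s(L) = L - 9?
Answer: 22140/10381 ≈ 2.1327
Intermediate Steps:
s(L) = -9 + L
((s(-4) - 151)*(-135))/10381 = (((-9 - 4) - 151)*(-135))/10381 = ((-13 - 151)*(-135))*(1/10381) = -164*(-135)*(1/10381) = 22140*(1/10381) = 22140/10381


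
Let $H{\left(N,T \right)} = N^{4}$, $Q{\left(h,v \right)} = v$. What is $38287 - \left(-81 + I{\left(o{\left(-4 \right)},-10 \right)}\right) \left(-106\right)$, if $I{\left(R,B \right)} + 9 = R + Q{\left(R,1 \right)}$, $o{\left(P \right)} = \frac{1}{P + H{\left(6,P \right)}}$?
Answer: $\frac{18639091}{646} \approx 28853.0$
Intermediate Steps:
$o{\left(P \right)} = \frac{1}{1296 + P}$ ($o{\left(P \right)} = \frac{1}{P + 6^{4}} = \frac{1}{P + 1296} = \frac{1}{1296 + P}$)
$I{\left(R,B \right)} = -8 + R$ ($I{\left(R,B \right)} = -9 + \left(R + 1\right) = -9 + \left(1 + R\right) = -8 + R$)
$38287 - \left(-81 + I{\left(o{\left(-4 \right)},-10 \right)}\right) \left(-106\right) = 38287 - \left(-81 - \left(8 - \frac{1}{1296 - 4}\right)\right) \left(-106\right) = 38287 - \left(-81 - \left(8 - \frac{1}{1292}\right)\right) \left(-106\right) = 38287 - \left(-81 + \left(-8 + \frac{1}{1292}\right)\right) \left(-106\right) = 38287 - \left(-81 - \frac{10335}{1292}\right) \left(-106\right) = 38287 - \left(- \frac{114987}{1292}\right) \left(-106\right) = 38287 - \frac{6094311}{646} = \frac{18639091}{646}$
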